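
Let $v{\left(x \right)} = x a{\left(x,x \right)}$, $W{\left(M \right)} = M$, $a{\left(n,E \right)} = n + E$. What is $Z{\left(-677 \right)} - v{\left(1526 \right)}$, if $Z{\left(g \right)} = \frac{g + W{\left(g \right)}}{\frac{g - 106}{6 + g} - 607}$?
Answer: $- \frac{946638941197}{203257} \approx -4.6574 \cdot 10^{6}$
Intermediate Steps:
$a{\left(n,E \right)} = E + n$
$v{\left(x \right)} = 2 x^{2}$ ($v{\left(x \right)} = x \left(x + x\right) = x 2 x = 2 x^{2}$)
$Z{\left(g \right)} = \frac{2 g}{-607 + \frac{-106 + g}{6 + g}}$ ($Z{\left(g \right)} = \frac{g + g}{\frac{g - 106}{6 + g} - 607} = \frac{2 g}{\frac{-106 + g}{6 + g} - 607} = \frac{2 g}{-607 + \frac{-106 + g}{6 + g}}$)
$Z{\left(-677 \right)} - v{\left(1526 \right)} = - \frac{677 \left(-6 - -677\right)}{1874 + 303 \left(-677\right)} - 2 \cdot 1526^{2} = - \frac{677 \left(-6 + 677\right)}{1874 - 205131} - 2 \cdot 2328676 = \left(-677\right) \frac{1}{-203257} \cdot 671 - 4657352 = \left(-677\right) \left(- \frac{1}{203257}\right) 671 - 4657352 = \frac{454267}{203257} - 4657352 = - \frac{946638941197}{203257}$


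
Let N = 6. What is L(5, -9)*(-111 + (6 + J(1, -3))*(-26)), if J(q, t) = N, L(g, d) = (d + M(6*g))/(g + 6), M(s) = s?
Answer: -8883/11 ≈ -807.54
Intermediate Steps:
L(g, d) = (d + 6*g)/(6 + g) (L(g, d) = (d + 6*g)/(g + 6) = (d + 6*g)/(6 + g))
J(q, t) = 6
L(5, -9)*(-111 + (6 + J(1, -3))*(-26)) = ((-9 + 6*5)/(6 + 5))*(-111 + (6 + 6)*(-26)) = ((-9 + 30)/11)*(-111 + 12*(-26)) = ((1/11)*21)*(-111 - 312) = (21/11)*(-423) = -8883/11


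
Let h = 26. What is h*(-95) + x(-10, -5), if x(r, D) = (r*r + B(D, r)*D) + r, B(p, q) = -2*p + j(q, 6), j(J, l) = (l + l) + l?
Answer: -2520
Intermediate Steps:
j(J, l) = 3*l (j(J, l) = 2*l + l = 3*l)
B(p, q) = 18 - 2*p (B(p, q) = -2*p + 3*6 = -2*p + 18 = 18 - 2*p)
x(r, D) = r + r**2 + D*(18 - 2*D) (x(r, D) = (r*r + (18 - 2*D)*D) + r = (r**2 + D*(18 - 2*D)) + r = r + r**2 + D*(18 - 2*D))
h*(-95) + x(-10, -5) = 26*(-95) + (-10 + (-10)**2 - 2*(-5)*(-9 - 5)) = -2470 + (-10 + 100 - 2*(-5)*(-14)) = -2470 + (-10 + 100 - 140) = -2470 - 50 = -2520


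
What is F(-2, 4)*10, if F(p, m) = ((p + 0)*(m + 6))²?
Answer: 4000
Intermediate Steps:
F(p, m) = p²*(6 + m)² (F(p, m) = (p*(6 + m))² = p²*(6 + m)²)
F(-2, 4)*10 = ((-2)²*(6 + 4)²)*10 = (4*10²)*10 = (4*100)*10 = 400*10 = 4000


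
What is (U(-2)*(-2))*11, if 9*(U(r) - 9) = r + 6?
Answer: -1870/9 ≈ -207.78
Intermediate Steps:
U(r) = 29/3 + r/9 (U(r) = 9 + (r + 6)/9 = 9 + (6 + r)/9 = 9 + (2/3 + r/9) = 29/3 + r/9)
(U(-2)*(-2))*11 = ((29/3 + (1/9)*(-2))*(-2))*11 = ((29/3 - 2/9)*(-2))*11 = ((85/9)*(-2))*11 = -170/9*11 = -1870/9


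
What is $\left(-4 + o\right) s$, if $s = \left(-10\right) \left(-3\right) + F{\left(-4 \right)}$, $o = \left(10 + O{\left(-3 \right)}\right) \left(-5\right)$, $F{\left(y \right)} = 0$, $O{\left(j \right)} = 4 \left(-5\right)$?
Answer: $1380$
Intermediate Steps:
$O{\left(j \right)} = -20$
$o = 50$ ($o = \left(10 - 20\right) \left(-5\right) = \left(-10\right) \left(-5\right) = 50$)
$s = 30$ ($s = \left(-10\right) \left(-3\right) + 0 = 30 + 0 = 30$)
$\left(-4 + o\right) s = \left(-4 + 50\right) 30 = 46 \cdot 30 = 1380$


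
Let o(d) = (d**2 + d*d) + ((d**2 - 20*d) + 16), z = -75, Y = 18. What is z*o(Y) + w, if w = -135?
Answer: -47235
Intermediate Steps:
o(d) = 16 - 20*d + 3*d**2 (o(d) = (d**2 + d**2) + (16 + d**2 - 20*d) = 2*d**2 + (16 + d**2 - 20*d) = 16 - 20*d + 3*d**2)
z*o(Y) + w = -75*(16 - 20*18 + 3*18**2) - 135 = -75*(16 - 360 + 3*324) - 135 = -75*(16 - 360 + 972) - 135 = -75*628 - 135 = -47100 - 135 = -47235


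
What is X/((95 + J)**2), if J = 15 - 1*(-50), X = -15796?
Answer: -3949/6400 ≈ -0.61703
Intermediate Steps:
J = 65 (J = 15 + 50 = 65)
X/((95 + J)**2) = -15796/(95 + 65)**2 = -15796/(160**2) = -15796/25600 = -15796*1/25600 = -3949/6400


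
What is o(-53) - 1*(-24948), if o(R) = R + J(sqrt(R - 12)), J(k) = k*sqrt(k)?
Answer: 24895 + 65**(3/4)*I**(3/2) ≈ 24879.0 + 16.187*I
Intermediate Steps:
J(k) = k**(3/2)
o(R) = R + (-12 + R)**(3/4) (o(R) = R + (sqrt(R - 12))**(3/2) = R + (sqrt(-12 + R))**(3/2) = R + (-12 + R)**(3/4))
o(-53) - 1*(-24948) = (-53 + (-12 - 53)**(3/4)) - 1*(-24948) = (-53 + (-65)**(3/4)) + 24948 = 24895 + (-65)**(3/4)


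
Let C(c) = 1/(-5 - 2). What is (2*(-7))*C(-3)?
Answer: 2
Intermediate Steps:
C(c) = -1/7 (C(c) = 1/(-7) = -1/7)
(2*(-7))*C(-3) = (2*(-7))*(-1/7) = -14*(-1/7) = 2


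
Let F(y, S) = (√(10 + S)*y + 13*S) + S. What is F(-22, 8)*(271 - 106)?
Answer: 18480 - 10890*√2 ≈ 3079.2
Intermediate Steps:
F(y, S) = 14*S + y*√(10 + S) (F(y, S) = (y*√(10 + S) + 13*S) + S = (13*S + y*√(10 + S)) + S = 14*S + y*√(10 + S))
F(-22, 8)*(271 - 106) = (14*8 - 22*√(10 + 8))*(271 - 106) = (112 - 66*√2)*165 = 18480 - 10890*√2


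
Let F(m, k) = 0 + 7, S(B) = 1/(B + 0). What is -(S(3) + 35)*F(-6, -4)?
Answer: -742/3 ≈ -247.33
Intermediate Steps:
S(B) = 1/B
F(m, k) = 7
-(S(3) + 35)*F(-6, -4) = -(1/3 + 35)*7 = -(⅓ + 35)*7 = -106*7/3 = -1*742/3 = -742/3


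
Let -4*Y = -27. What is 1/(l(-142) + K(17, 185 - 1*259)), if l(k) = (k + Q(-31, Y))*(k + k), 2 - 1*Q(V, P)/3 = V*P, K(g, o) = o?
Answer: -1/139731 ≈ -7.1566e-6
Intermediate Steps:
Y = 27/4 (Y = -¼*(-27) = 27/4 ≈ 6.7500)
Q(V, P) = 6 - 3*P*V (Q(V, P) = 6 - 3*V*P = 6 - 3*P*V)
l(k) = 2*k*(2535/4 + k) (l(k) = (k + (6 - 3*27/4*(-31)))*(k + k) = (k + (6 + 2511/4))*(2*k) = (k + 2535/4)*(2*k) = (2535/4 + k)*(2*k) = 2*k*(2535/4 + k))
1/(l(-142) + K(17, 185 - 1*259)) = 1/((½)*(-142)*(2535 + 4*(-142)) + (185 - 1*259)) = 1/((½)*(-142)*(2535 - 568) + (185 - 259)) = 1/((½)*(-142)*1967 - 74) = 1/(-139657 - 74) = 1/(-139731) = -1/139731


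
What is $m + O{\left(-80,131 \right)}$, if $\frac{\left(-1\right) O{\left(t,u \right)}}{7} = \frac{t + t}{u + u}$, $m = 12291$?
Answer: $\frac{1610681}{131} \approx 12295.0$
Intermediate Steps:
$O{\left(t,u \right)} = - \frac{7 t}{u}$ ($O{\left(t,u \right)} = - 7 \frac{t + t}{u + u} = - 7 \frac{2 t}{2 u} = - 7 \cdot 2 t \frac{1}{2 u} = - 7 \frac{t}{u} = - \frac{7 t}{u}$)
$m + O{\left(-80,131 \right)} = 12291 - - \frac{560}{131} = 12291 - \left(-560\right) \frac{1}{131} = 12291 + \frac{560}{131} = \frac{1610681}{131}$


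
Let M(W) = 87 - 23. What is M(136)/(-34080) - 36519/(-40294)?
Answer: 38812147/42913110 ≈ 0.90444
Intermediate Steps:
M(W) = 64
M(136)/(-34080) - 36519/(-40294) = 64/(-34080) - 36519/(-40294) = 64*(-1/34080) - 36519*(-1/40294) = -2/1065 + 36519/40294 = 38812147/42913110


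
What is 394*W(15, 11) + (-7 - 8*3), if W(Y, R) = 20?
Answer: 7849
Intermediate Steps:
394*W(15, 11) + (-7 - 8*3) = 394*20 + (-7 - 8*3) = 7880 + (-7 - 24) = 7880 - 31 = 7849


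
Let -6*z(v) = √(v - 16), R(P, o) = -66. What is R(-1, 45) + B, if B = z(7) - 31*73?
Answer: -2329 - I/2 ≈ -2329.0 - 0.5*I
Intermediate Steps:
z(v) = -√(-16 + v)/6 (z(v) = -√(v - 16)/6 = -√(-16 + v)/6)
B = -2263 - I/2 (B = -√(-16 + 7)/6 - 31*73 = -I/2 - 2263 = -2263 - I/2 ≈ -2263.0 - 0.5*I)
R(-1, 45) + B = -66 + (-2263 - I/2) = -2329 - I/2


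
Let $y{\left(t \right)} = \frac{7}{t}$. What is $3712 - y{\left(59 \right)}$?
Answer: $\frac{219001}{59} \approx 3711.9$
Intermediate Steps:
$3712 - y{\left(59 \right)} = 3712 - \frac{7}{59} = \frac{219001}{59}$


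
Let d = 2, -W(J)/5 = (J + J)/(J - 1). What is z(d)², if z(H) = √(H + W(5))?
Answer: -21/2 ≈ -10.500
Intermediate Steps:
W(J) = -10*J/(-1 + J) (W(J) = -5*(J + J)/(J - 1) = -5*2*J/(-1 + J) = -10*J/(-1 + J))
z(H) = √(-25/2 + H) (z(H) = √(H - 10*5/(-1 + 5)) = √(H - 10*5/4) = √(H - 10*5*¼) = √(H - 25/2) = √(-25/2 + H))
z(d)² = (√(-50 + 4*2)/2)² = (√(-50 + 8)/2)² = (√(-42)/2)² = ((I*√42)/2)² = (I*√42/2)² = -21/2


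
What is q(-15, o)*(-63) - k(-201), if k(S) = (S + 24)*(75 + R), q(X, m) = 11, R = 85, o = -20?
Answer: 27627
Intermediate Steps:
k(S) = 3840 + 160*S (k(S) = (S + 24)*(75 + 85) = (24 + S)*160 = 3840 + 160*S)
q(-15, o)*(-63) - k(-201) = 11*(-63) - (3840 + 160*(-201)) = -693 - (3840 - 32160) = -693 - 1*(-28320) = -693 + 28320 = 27627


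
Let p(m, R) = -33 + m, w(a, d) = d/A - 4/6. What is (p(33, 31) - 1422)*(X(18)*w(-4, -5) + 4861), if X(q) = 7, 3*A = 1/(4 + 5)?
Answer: -5561916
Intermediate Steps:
A = 1/27 (A = 1/(3*(4 + 5)) = (1/3)/9 = (1/3)*(1/9) = 1/27 ≈ 0.037037)
w(a, d) = -2/3 + 27*d (w(a, d) = d/(1/27) - 4/6 = d*27 - 4*1/6 = 27*d - 2/3 = -2/3 + 27*d)
(p(33, 31) - 1422)*(X(18)*w(-4, -5) + 4861) = ((-33 + 33) - 1422)*(7*(-2/3 + 27*(-5)) + 4861) = (0 - 1422)*(7*(-2/3 - 135) + 4861) = -1422*(7*(-407/3) + 4861) = -1422*(-2849/3 + 4861) = -1422*11734/3 = -5561916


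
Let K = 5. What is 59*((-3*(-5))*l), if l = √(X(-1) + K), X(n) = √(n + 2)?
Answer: 885*√6 ≈ 2167.8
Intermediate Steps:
X(n) = √(2 + n)
l = √6 (l = √(√(2 - 1) + 5) = √(√1 + 5) = √(1 + 5) = √6 ≈ 2.4495)
59*((-3*(-5))*l) = 59*((-3*(-5))*√6) = 59*(15*√6) = 885*√6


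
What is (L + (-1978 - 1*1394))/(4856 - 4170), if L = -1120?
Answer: -2246/343 ≈ -6.5481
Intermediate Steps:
(L + (-1978 - 1*1394))/(4856 - 4170) = (-1120 + (-1978 - 1*1394))/(4856 - 4170) = (-1120 + (-1978 - 1394))/686 = (-1120 - 3372)*(1/686) = -4492*1/686 = -2246/343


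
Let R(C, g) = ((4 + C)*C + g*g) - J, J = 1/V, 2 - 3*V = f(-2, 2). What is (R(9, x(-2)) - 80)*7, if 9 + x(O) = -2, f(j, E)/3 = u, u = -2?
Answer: 8827/8 ≈ 1103.4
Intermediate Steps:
f(j, E) = -6 (f(j, E) = 3*(-2) = -6)
x(O) = -11 (x(O) = -9 - 2 = -11)
V = 8/3 (V = 2/3 - 1/3*(-6) = 2/3 + 2 = 8/3 ≈ 2.6667)
J = 3/8 (J = 1/(8/3) = 1*(3/8) = 3/8 ≈ 0.37500)
R(C, g) = -3/8 + g**2 + C*(4 + C) (R(C, g) = ((4 + C)*C + g*g) - 1*3/8 = (C*(4 + C) + g**2) - 3/8 = (g**2 + C*(4 + C)) - 3/8 = -3/8 + g**2 + C*(4 + C))
(R(9, x(-2)) - 80)*7 = ((-3/8 + 9**2 + (-11)**2 + 4*9) - 80)*7 = ((-3/8 + 81 + 121 + 36) - 80)*7 = (1901/8 - 80)*7 = (1261/8)*7 = 8827/8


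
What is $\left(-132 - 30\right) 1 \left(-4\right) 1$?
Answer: $648$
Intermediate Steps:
$\left(-132 - 30\right) 1 \left(-4\right) 1 = - 162 \left(\left(-4\right) 1\right) = \left(-162\right) \left(-4\right) = 648$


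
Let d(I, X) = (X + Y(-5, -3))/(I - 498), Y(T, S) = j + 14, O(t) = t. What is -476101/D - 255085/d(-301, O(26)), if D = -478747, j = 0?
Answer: 19514968132309/3829976 ≈ 5.0953e+6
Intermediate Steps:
Y(T, S) = 14 (Y(T, S) = 0 + 14 = 14)
d(I, X) = (14 + X)/(-498 + I) (d(I, X) = (X + 14)/(I - 498) = (14 + X)/(-498 + I))
-476101/D - 255085/d(-301, O(26)) = -476101/(-478747) - 255085*(-498 - 301)/(14 + 26) = -476101*(-1/478747) - 255085/(40/(-799)) = 476101/478747 - 255085/((-1/799*40)) = 476101/478747 - 255085/(-40/799) = 476101/478747 - 255085*(-799/40) = 476101/478747 + 40762583/8 = 19514968132309/3829976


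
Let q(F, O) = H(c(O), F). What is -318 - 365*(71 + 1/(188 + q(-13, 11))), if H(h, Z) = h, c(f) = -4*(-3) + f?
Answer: -5535528/211 ≈ -26235.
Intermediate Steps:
c(f) = 12 + f
q(F, O) = 12 + O
-318 - 365*(71 + 1/(188 + q(-13, 11))) = -318 - 365*(71 + 1/(188 + (12 + 11))) = -318 - 365*(71 + 1/(188 + 23)) = -318 - 365*(71 + 1/211) = -318 - 365*14982/211 = -318 - 5468430/211 = -5535528/211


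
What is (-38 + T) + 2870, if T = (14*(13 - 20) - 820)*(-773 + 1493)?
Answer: -658128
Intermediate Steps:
T = -660960 (T = (14*(-7) - 820)*720 = (-98 - 820)*720 = -918*720 = -660960)
(-38 + T) + 2870 = (-38 - 660960) + 2870 = -660998 + 2870 = -658128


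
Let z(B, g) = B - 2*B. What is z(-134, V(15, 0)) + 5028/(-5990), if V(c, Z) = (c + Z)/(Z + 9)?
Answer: 398816/2995 ≈ 133.16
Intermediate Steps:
V(c, Z) = (Z + c)/(9 + Z)
z(B, g) = -B
z(-134, V(15, 0)) + 5028/(-5990) = -1*(-134) + 5028/(-5990) = 134 + 5028*(-1/5990) = 134 - 2514/2995 = 398816/2995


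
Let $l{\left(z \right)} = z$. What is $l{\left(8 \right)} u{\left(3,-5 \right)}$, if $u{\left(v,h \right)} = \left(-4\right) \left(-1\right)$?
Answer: $32$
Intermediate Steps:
$u{\left(v,h \right)} = 4$
$l{\left(8 \right)} u{\left(3,-5 \right)} = 8 \cdot 4 = 32$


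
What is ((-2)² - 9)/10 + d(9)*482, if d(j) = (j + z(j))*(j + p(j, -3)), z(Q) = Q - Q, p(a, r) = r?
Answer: 52055/2 ≈ 26028.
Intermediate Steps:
z(Q) = 0
d(j) = j*(-3 + j) (d(j) = (j + 0)*(j - 3) = j*(-3 + j))
((-2)² - 9)/10 + d(9)*482 = ((-2)² - 9)/10 + (9*(-3 + 9))*482 = (4 - 9)/10 + (9*6)*482 = (⅒)*(-5) + 54*482 = -½ + 26028 = 52055/2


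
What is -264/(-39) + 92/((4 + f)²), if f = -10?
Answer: 1091/117 ≈ 9.3248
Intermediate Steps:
-264/(-39) + 92/((4 + f)²) = -264/(-39) + 92/((4 - 10)²) = -264*(-1/39) + 92/((-6)²) = 88/13 + 92/36 = 88/13 + 92*(1/36) = 88/13 + 23/9 = 1091/117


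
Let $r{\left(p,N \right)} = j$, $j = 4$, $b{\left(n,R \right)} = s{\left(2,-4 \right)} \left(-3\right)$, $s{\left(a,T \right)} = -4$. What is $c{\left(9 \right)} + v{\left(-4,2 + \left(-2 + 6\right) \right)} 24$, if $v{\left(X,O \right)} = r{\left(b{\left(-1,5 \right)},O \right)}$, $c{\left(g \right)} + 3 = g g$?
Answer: $174$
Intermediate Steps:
$b{\left(n,R \right)} = 12$ ($b{\left(n,R \right)} = \left(-4\right) \left(-3\right) = 12$)
$r{\left(p,N \right)} = 4$
$c{\left(g \right)} = -3 + g^{2}$ ($c{\left(g \right)} = -3 + g g = -3 + g^{2}$)
$v{\left(X,O \right)} = 4$
$c{\left(9 \right)} + v{\left(-4,2 + \left(-2 + 6\right) \right)} 24 = \left(-3 + 9^{2}\right) + 4 \cdot 24 = \left(-3 + 81\right) + 96 = 78 + 96 = 174$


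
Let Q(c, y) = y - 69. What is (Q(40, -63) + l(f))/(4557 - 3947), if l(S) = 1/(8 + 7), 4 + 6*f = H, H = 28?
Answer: -1979/9150 ≈ -0.21628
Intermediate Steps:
f = 4 (f = -2/3 + (1/6)*28 = -2/3 + 14/3 = 4)
Q(c, y) = -69 + y
l(S) = 1/15
(Q(40, -63) + l(f))/(4557 - 3947) = ((-69 - 63) + 1/15)/(4557 - 3947) = (-132 + 1/15)/610 = -1979/15*1/610 = -1979/9150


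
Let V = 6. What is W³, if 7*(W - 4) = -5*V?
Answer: -8/343 ≈ -0.023324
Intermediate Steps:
W = -2/7 (W = 4 + (-5*6)/7 = 4 + (⅐)*(-30) = 4 - 30/7 = -2/7 ≈ -0.28571)
W³ = (-2/7)³ = -8/343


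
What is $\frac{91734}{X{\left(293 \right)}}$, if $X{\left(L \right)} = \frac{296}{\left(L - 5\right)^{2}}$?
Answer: $\frac{951098112}{37} \approx 2.5705 \cdot 10^{7}$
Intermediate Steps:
$X{\left(L \right)} = \frac{296}{\left(-5 + L\right)^{2}}$
$\frac{91734}{X{\left(293 \right)}} = \frac{91734}{296 \frac{1}{\left(-5 + 293\right)^{2}}} = \frac{91734}{296 \cdot \frac{1}{82944}} = \frac{91734}{\frac{37}{10368}} = 91734 \cdot \frac{10368}{37} = \frac{951098112}{37}$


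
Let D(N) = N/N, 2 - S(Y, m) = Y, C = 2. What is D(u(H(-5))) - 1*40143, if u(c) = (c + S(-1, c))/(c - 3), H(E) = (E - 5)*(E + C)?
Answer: -40142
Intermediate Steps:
S(Y, m) = 2 - Y
H(E) = (-5 + E)*(2 + E) (H(E) = (E - 5)*(E + 2) = (-5 + E)*(2 + E))
u(c) = (3 + c)/(-3 + c) (u(c) = (c + (2 - 1*(-1)))/(c - 3) = (c + (2 + 1))/(-3 + c) = (c + 3)/(-3 + c) = (3 + c)/(-3 + c))
D(N) = 1
D(u(H(-5))) - 1*40143 = 1 - 1*40143 = 1 - 40143 = -40142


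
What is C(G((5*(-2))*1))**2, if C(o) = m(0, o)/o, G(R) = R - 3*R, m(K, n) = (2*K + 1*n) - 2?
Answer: 81/100 ≈ 0.81000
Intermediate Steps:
m(K, n) = -2 + n + 2*K (m(K, n) = (2*K + n) - 2 = (n + 2*K) - 2 = -2 + n + 2*K)
G(R) = -2*R
C(o) = (-2 + o)/o (C(o) = (-2 + o + 2*0)/o = (-2 + o + 0)/o = (-2 + o)/o)
C(G((5*(-2))*1))**2 = ((-2 - 2*5*(-2))/((-2*5*(-2))))**2 = ((-2 - (-20))/((-(-20))))**2 = ((-2 - 2*(-10))/((-2*(-10))))**2 = ((-2 + 20)/20)**2 = ((1/20)*18)**2 = (9/10)**2 = 81/100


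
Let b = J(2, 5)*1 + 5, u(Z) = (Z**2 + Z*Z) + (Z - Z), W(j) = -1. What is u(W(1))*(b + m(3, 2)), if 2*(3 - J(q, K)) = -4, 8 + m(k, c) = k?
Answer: 10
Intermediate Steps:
m(k, c) = -8 + k
J(q, K) = 5 (J(q, K) = 3 - 1/2*(-4) = 3 + 2 = 5)
u(Z) = 2*Z**2 (u(Z) = (Z**2 + Z**2) + 0 = 2*Z**2 + 0 = 2*Z**2)
b = 10 (b = 5*1 + 5 = 5 + 5 = 10)
u(W(1))*(b + m(3, 2)) = (2*(-1)**2)*(10 + (-8 + 3)) = (2*1)*(10 - 5) = 2*5 = 10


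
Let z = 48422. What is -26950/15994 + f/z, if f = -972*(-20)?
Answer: -22592035/17601397 ≈ -1.2835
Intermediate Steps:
f = 19440
-26950/15994 + f/z = -26950/15994 + 19440/48422 = -26950*1/15994 + 19440*(1/48422) = -1225/727 + 9720/24211 = -22592035/17601397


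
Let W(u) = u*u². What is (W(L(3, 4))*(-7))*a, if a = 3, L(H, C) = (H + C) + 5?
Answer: -36288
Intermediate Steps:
L(H, C) = 5 + C + H (L(H, C) = (C + H) + 5 = 5 + C + H)
W(u) = u³
(W(L(3, 4))*(-7))*a = ((5 + 4 + 3)³*(-7))*3 = (12³*(-7))*3 = (1728*(-7))*3 = -12096*3 = -36288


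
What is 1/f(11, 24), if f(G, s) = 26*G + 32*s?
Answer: 1/1054 ≈ 0.00094877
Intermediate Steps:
1/f(11, 24) = 1/(26*11 + 32*24) = 1/(286 + 768) = 1/1054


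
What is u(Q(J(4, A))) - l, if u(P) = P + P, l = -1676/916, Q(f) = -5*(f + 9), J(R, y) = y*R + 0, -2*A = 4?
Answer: -1871/229 ≈ -8.1703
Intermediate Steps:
A = -2 (A = -1/2*4 = -2)
J(R, y) = R*y (J(R, y) = R*y + 0 = R*y)
Q(f) = -45 - 5*f (Q(f) = -5*(9 + f) = -45 - 5*f)
l = -419/229 (l = -1676*1/916 = -419/229 ≈ -1.8297)
u(P) = 2*P
u(Q(J(4, A))) - l = 2*(-45 - 20*(-2)) - 1*(-419/229) = 2*(-45 - 5*(-8)) + 419/229 = 2*(-45 + 40) + 419/229 = 2*(-5) + 419/229 = -10 + 419/229 = -1871/229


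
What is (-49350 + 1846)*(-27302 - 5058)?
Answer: 1537229440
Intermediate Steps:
(-49350 + 1846)*(-27302 - 5058) = -47504*(-32360) = 1537229440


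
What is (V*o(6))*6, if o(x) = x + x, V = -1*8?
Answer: -576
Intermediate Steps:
V = -8
o(x) = 2*x
(V*o(6))*6 = -16*6*6 = -8*12*6 = -96*6 = -576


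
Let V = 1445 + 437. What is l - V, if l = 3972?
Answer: 2090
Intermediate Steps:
V = 1882
l - V = 3972 - 1*1882 = 3972 - 1882 = 2090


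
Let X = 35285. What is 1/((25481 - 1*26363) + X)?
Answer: 1/34403 ≈ 2.9067e-5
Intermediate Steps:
1/((25481 - 1*26363) + X) = 1/((25481 - 1*26363) + 35285) = 1/((25481 - 26363) + 35285) = 1/(-882 + 35285) = 1/34403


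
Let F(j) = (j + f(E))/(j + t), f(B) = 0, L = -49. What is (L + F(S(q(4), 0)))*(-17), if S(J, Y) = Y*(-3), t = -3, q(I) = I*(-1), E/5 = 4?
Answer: 833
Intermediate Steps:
E = 20 (E = 5*4 = 20)
q(I) = -I
S(J, Y) = -3*Y
F(j) = j/(-3 + j) (F(j) = (j + 0)/(j - 3) = j/(-3 + j))
(L + F(S(q(4), 0)))*(-17) = (-49 + (-3*0)/(-3 - 3*0))*(-17) = (-49 + 0/(-3 + 0))*(-17) = (-49 + 0/(-3))*(-17) = (-49 + 0*(-1/3))*(-17) = (-49 + 0)*(-17) = -49*(-17) = 833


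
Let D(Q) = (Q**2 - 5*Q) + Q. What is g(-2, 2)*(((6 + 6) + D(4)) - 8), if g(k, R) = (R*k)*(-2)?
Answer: 32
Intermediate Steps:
g(k, R) = -2*R*k
D(Q) = Q**2 - 4*Q
g(-2, 2)*(((6 + 6) + D(4)) - 8) = (-2*2*(-2))*(((6 + 6) + 4*(-4 + 4)) - 8) = 8*((12 + 4*0) - 8) = 8*((12 + 0) - 8) = 8*(12 - 8) = 8*4 = 32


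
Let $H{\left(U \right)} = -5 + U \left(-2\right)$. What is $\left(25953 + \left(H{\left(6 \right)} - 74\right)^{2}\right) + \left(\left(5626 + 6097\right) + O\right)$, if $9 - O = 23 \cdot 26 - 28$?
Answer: $45396$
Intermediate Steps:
$O = -561$ ($O = 9 - \left(23 \cdot 26 - 28\right) = 9 - \left(598 - 28\right) = 9 - 570 = -561$)
$H{\left(U \right)} = -5 - 2 U$
$\left(25953 + \left(H{\left(6 \right)} - 74\right)^{2}\right) + \left(\left(5626 + 6097\right) + O\right) = \left(25953 + \left(\left(-5 - 12\right) - 74\right)^{2}\right) + \left(\left(5626 + 6097\right) - 561\right) = \left(25953 + \left(\left(-5 - 12\right) - 74\right)^{2}\right) + \left(11723 - 561\right) = \left(25953 + \left(-17 - 74\right)^{2}\right) + 11162 = \left(25953 + \left(-91\right)^{2}\right) + 11162 = \left(25953 + 8281\right) + 11162 = 34234 + 11162 = 45396$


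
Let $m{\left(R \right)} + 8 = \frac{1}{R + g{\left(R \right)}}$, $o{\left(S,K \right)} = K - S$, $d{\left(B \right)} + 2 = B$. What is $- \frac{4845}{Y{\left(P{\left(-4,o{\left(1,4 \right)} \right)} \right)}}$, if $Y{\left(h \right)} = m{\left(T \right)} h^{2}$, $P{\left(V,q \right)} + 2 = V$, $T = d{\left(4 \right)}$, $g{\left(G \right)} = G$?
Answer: $\frac{1615}{93} \approx 17.366$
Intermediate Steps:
$d{\left(B \right)} = -2 + B$
$T = 2$ ($T = -2 + 4 = 2$)
$m{\left(R \right)} = -8 + \frac{1}{2 R}$ ($m{\left(R \right)} = -8 + \frac{1}{R + R} = -8 + \frac{1}{2 R}$)
$P{\left(V,q \right)} = -2 + V$
$Y{\left(h \right)} = - \frac{31 h^{2}}{4}$ ($Y{\left(h \right)} = \left(-8 + \frac{1}{2 \cdot 2}\right) h^{2} = \left(-8 + \frac{1}{2} \cdot \frac{1}{2}\right) h^{2} = \left(-8 + \frac{1}{4}\right) h^{2} = - \frac{31 h^{2}}{4}$)
$- \frac{4845}{Y{\left(P{\left(-4,o{\left(1,4 \right)} \right)} \right)}} = - \frac{4845}{\left(- \frac{31}{4}\right) \left(-2 - 4\right)^{2}} = - \frac{4845}{\left(- \frac{31}{4}\right) \left(-6\right)^{2}} = - \frac{4845}{\left(- \frac{31}{4}\right) 36} = - \frac{4845}{-279} = \left(-4845\right) \left(- \frac{1}{279}\right) = \frac{1615}{93}$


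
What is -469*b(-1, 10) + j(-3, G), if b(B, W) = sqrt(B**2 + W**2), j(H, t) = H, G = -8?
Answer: -3 - 469*sqrt(101) ≈ -4716.4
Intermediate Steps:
-469*b(-1, 10) + j(-3, G) = -469*sqrt((-1)**2 + 10**2) - 3 = -469*sqrt(1 + 100) - 3 = -469*sqrt(101) - 3 = -3 - 469*sqrt(101)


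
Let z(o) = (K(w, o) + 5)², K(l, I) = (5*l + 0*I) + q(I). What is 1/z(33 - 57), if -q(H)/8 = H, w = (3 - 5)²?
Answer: 1/47089 ≈ 2.1236e-5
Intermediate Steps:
w = 4 (w = (-2)² = 4)
q(H) = -8*H
K(l, I) = -8*I + 5*l (K(l, I) = (5*l + 0*I) - 8*I = (5*l + 0) - 8*I = 5*l - 8*I = -8*I + 5*l)
z(o) = (25 - 8*o)² (z(o) = ((-8*o + 5*4) + 5)² = ((-8*o + 20) + 5)² = ((20 - 8*o) + 5)² = (25 - 8*o)²)
1/z(33 - 57) = 1/((-25 + 8*(33 - 57))²) = 1/((-25 + 8*(-24))²) = 1/((-25 - 192)²) = 1/((-217)²) = 1/47089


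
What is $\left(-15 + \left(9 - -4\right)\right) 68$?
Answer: $-136$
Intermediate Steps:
$\left(-15 + \left(9 - -4\right)\right) 68 = \left(-15 + \left(9 + 4\right)\right) 68 = \left(-15 + 13\right) 68 = \left(-2\right) 68 = -136$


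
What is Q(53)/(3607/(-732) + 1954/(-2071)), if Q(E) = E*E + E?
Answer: -4338711864/8900425 ≈ -487.47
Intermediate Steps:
Q(E) = E + E**2 (Q(E) = E**2 + E = E + E**2)
Q(53)/(3607/(-732) + 1954/(-2071)) = (53*(1 + 53))/(3607/(-732) + 1954/(-2071)) = (53*54)/(3607*(-1/732) + 1954*(-1/2071)) = 2862/(-3607/732 - 1954/2071) = 2862/(-8900425/1515972) = 2862*(-1515972/8900425) = -4338711864/8900425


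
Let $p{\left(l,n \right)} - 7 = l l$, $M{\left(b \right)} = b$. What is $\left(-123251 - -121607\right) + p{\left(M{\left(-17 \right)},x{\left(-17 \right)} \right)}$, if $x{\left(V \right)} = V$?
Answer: $-1348$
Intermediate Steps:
$p{\left(l,n \right)} = 7 + l^{2}$ ($p{\left(l,n \right)} = 7 + l l = 7 + l^{2}$)
$\left(-123251 - -121607\right) + p{\left(M{\left(-17 \right)},x{\left(-17 \right)} \right)} = \left(-123251 - -121607\right) + \left(7 + \left(-17\right)^{2}\right) = \left(-123251 + 121607\right) + \left(7 + 289\right) = -1644 + 296 = -1348$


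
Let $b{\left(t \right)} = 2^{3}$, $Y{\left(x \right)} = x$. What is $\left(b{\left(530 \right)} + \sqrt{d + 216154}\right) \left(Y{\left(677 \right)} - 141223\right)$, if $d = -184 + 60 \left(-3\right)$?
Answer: $-1124368 - 140546 \sqrt{215790} \approx -6.6412 \cdot 10^{7}$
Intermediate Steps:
$b{\left(t \right)} = 8$
$d = -364$ ($d = -184 - 180 = -364$)
$\left(b{\left(530 \right)} + \sqrt{d + 216154}\right) \left(Y{\left(677 \right)} - 141223\right) = \left(8 + \sqrt{-364 + 216154}\right) \left(677 - 141223\right) = \left(8 + \sqrt{215790}\right) \left(-140546\right) = -1124368 - 140546 \sqrt{215790}$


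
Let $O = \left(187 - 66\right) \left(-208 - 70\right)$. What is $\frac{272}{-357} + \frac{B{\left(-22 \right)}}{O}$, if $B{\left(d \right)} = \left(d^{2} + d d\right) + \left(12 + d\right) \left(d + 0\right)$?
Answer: $- \frac{25598}{32109} \approx -0.79722$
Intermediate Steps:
$O = -33638$ ($O = 121 \left(-278\right) = -33638$)
$B{\left(d \right)} = 2 d^{2} + d \left(12 + d\right)$ ($B{\left(d \right)} = \left(d^{2} + d^{2}\right) + \left(12 + d\right) d = 2 d^{2} + d \left(12 + d\right)$)
$\frac{272}{-357} + \frac{B{\left(-22 \right)}}{O} = \frac{272}{-357} + \frac{3 \left(-22\right) \left(4 - 22\right)}{-33638} = 272 \left(- \frac{1}{357}\right) + 3 \left(-22\right) \left(-18\right) \left(- \frac{1}{33638}\right) = - \frac{16}{21} + 1188 \left(- \frac{1}{33638}\right) = - \frac{16}{21} - \frac{54}{1529} = - \frac{25598}{32109}$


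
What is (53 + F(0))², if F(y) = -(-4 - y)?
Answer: 3249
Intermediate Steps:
F(y) = 4 + y
(53 + F(0))² = (53 + (4 + 0))² = (53 + 4)² = 57² = 3249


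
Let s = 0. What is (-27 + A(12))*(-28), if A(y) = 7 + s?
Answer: 560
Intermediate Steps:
A(y) = 7 (A(y) = 7 + 0 = 7)
(-27 + A(12))*(-28) = (-27 + 7)*(-28) = -20*(-28) = 560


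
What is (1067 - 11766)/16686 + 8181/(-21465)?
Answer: -4520521/4421790 ≈ -1.0223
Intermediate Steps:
(1067 - 11766)/16686 + 8181/(-21465) = -10699*1/16686 + 8181*(-1/21465) = -10699/16686 - 101/265 = -4520521/4421790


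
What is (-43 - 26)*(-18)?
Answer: 1242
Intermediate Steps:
(-43 - 26)*(-18) = -69*(-18) = 1242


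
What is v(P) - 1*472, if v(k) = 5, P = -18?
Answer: -467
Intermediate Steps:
v(P) - 1*472 = 5 - 1*472 = 5 - 472 = -467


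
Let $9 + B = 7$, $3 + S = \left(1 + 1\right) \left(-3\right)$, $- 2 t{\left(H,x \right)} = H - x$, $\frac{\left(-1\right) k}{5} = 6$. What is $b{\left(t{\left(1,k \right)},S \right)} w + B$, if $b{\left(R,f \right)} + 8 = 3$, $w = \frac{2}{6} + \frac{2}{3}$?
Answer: $-7$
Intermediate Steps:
$k = -30$ ($k = \left(-5\right) 6 = -30$)
$t{\left(H,x \right)} = \frac{x}{2} - \frac{H}{2}$ ($t{\left(H,x \right)} = - \frac{H - x}{2} = \frac{x}{2} - \frac{H}{2}$)
$w = 1$ ($w = 2 \cdot \frac{1}{6} + 2 \cdot \frac{1}{3} = \frac{1}{3} + \frac{2}{3} = 1$)
$S = -9$ ($S = -3 + \left(1 + 1\right) \left(-3\right) = -3 + 2 \left(-3\right) = -3 - 6 = -9$)
$b{\left(R,f \right)} = -5$ ($b{\left(R,f \right)} = -8 + 3 = -5$)
$B = -2$ ($B = -9 + 7 = -2$)
$b{\left(t{\left(1,k \right)},S \right)} w + B = \left(-5\right) 1 - 2 = -5 - 2 = -7$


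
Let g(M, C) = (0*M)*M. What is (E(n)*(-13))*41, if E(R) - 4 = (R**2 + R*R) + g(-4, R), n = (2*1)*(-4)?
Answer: -70356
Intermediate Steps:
g(M, C) = 0 (g(M, C) = 0*M = 0)
n = -8 (n = 2*(-4) = -8)
E(R) = 4 + 2*R**2 (E(R) = 4 + ((R**2 + R*R) + 0) = 4 + ((R**2 + R**2) + 0) = 4 + (2*R**2 + 0) = 4 + 2*R**2)
(E(n)*(-13))*41 = ((4 + 2*(-8)**2)*(-13))*41 = ((4 + 2*64)*(-13))*41 = ((4 + 128)*(-13))*41 = (132*(-13))*41 = -1716*41 = -70356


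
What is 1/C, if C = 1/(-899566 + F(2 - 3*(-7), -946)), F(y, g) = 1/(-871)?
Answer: -783521987/871 ≈ -8.9957e+5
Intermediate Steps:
F(y, g) = -1/871
C = -871/783521987 (C = 1/(-899566 - 1/871) = 1/(-783521987/871) = -871/783521987 ≈ -1.1116e-6)
1/C = 1/(-871/783521987) = -783521987/871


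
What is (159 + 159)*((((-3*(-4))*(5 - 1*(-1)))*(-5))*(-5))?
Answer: 572400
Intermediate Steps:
(159 + 159)*((((-3*(-4))*(5 - 1*(-1)))*(-5))*(-5)) = 318*(((12*(5 + 1))*(-5))*(-5)) = 318*(((12*6)*(-5))*(-5)) = 318*((72*(-5))*(-5)) = 318*(-360*(-5)) = 318*1800 = 572400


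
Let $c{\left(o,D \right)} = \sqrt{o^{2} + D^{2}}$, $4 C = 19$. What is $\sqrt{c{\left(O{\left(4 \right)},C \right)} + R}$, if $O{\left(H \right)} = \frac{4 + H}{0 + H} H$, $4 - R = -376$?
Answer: $\frac{\sqrt{1520 + \sqrt{1385}}}{2} \approx 19.731$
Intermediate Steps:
$R = 380$ ($R = 4 - -376 = 4 + 376 = 380$)
$C = \frac{19}{4}$ ($C = \frac{1}{4} \cdot 19 = \frac{19}{4} \approx 4.75$)
$O{\left(H \right)} = 4 + H$ ($O{\left(H \right)} = \frac{4 + H}{H} H = 4 + H$)
$c{\left(o,D \right)} = \sqrt{D^{2} + o^{2}}$
$\sqrt{c{\left(O{\left(4 \right)},C \right)} + R} = \sqrt{\sqrt{\left(\frac{19}{4}\right)^{2} + \left(4 + 4\right)^{2}} + 380} = \sqrt{\sqrt{\frac{361}{16} + 8^{2}} + 380} = \sqrt{\sqrt{\frac{361}{16} + 64} + 380} = \sqrt{\sqrt{\frac{1385}{16}} + 380} = \sqrt{\frac{\sqrt{1385}}{4} + 380} = \sqrt{380 + \frac{\sqrt{1385}}{4}}$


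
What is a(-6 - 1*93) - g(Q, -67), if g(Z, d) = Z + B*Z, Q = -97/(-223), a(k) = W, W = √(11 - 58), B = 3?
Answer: -388/223 + I*√47 ≈ -1.7399 + 6.8557*I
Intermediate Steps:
W = I*√47 (W = √(-47) = I*√47 ≈ 6.8557*I)
a(k) = I*√47
Q = 97/223 (Q = -97*(-1/223) = 97/223 ≈ 0.43498)
g(Z, d) = 4*Z (g(Z, d) = Z + 3*Z = 4*Z)
a(-6 - 1*93) - g(Q, -67) = I*√47 - 4*97/223 = I*√47 - 1*388/223 = I*√47 - 388/223 = -388/223 + I*√47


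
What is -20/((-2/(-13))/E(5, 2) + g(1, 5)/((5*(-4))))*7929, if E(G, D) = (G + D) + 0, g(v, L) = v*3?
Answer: 288615600/233 ≈ 1.2387e+6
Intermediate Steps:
g(v, L) = 3*v
E(G, D) = D + G (E(G, D) = (D + G) + 0 = D + G)
-20/((-2/(-13))/E(5, 2) + g(1, 5)/((5*(-4))))*7929 = -20/((-2/(-13))/(2 + 5) + (3*1)/((5*(-4))))*7929 = -20/(-2*(-1/13)/7 + 3/(-20))*7929 = -20/((2/13)*(⅐) + 3*(-1/20))*7929 = -20/(2/91 - 3/20)*7929 = -20/(-233/1820)*7929 = -20*(-1820/233)*7929 = (36400/233)*7929 = 288615600/233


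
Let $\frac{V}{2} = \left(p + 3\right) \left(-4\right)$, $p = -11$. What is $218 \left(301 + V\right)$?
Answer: $79570$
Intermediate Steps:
$V = 64$ ($V = 2 \left(-11 + 3\right) \left(-4\right) = 2 \left(\left(-8\right) \left(-4\right)\right) = 2 \cdot 32 = 64$)
$218 \left(301 + V\right) = 218 \left(301 + 64\right) = 218 \cdot 365 = 79570$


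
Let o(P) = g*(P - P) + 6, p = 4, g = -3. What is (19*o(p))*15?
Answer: 1710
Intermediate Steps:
o(P) = 6 (o(P) = -3*(P - P) + 6 = -3*0 + 6 = 0 + 6 = 6)
(19*o(p))*15 = (19*6)*15 = 114*15 = 1710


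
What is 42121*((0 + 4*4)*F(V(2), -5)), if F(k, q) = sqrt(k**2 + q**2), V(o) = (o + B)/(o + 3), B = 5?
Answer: 673936*sqrt(674)/5 ≈ 3.4993e+6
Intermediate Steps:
V(o) = (5 + o)/(3 + o) (V(o) = (o + 5)/(o + 3) = (5 + o)/(3 + o))
42121*((0 + 4*4)*F(V(2), -5)) = 42121*((0 + 4*4)*sqrt(((5 + 2)/(3 + 2))**2 + (-5)**2)) = 42121*((0 + 16)*sqrt((7/5)**2 + 25)) = 42121*(16*sqrt(((1/5)*7)**2 + 25)) = 42121*(16*sqrt((7/5)**2 + 25)) = 42121*(16*sqrt(49/25 + 25)) = 42121*(16*sqrt(674/25)) = 42121*(16*(sqrt(674)/5)) = 42121*(16*sqrt(674)/5) = 673936*sqrt(674)/5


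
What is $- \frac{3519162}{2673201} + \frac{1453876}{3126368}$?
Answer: $- \frac{592974390545}{696450838664} \approx -0.85142$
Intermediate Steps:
$- \frac{3519162}{2673201} + \frac{1453876}{3126368} = \left(-3519162\right) \frac{1}{2673201} + 1453876 \cdot \frac{1}{3126368} = - \frac{1173054}{891067} + \frac{363469}{781592} = - \frac{592974390545}{696450838664}$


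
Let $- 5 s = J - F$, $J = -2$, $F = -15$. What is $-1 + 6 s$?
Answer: $- \frac{83}{5} \approx -16.6$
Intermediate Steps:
$s = - \frac{13}{5}$ ($s = - \frac{-2 - -15}{5} = - \frac{-2 + 15}{5} = \left(- \frac{1}{5}\right) 13 = - \frac{13}{5} \approx -2.6$)
$-1 + 6 s = -1 + 6 \left(- \frac{13}{5}\right) = -1 - \frac{78}{5} = - \frac{83}{5}$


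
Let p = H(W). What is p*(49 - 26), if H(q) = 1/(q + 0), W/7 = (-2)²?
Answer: 23/28 ≈ 0.82143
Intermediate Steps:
W = 28 (W = 7*(-2)² = 7*4 = 28)
H(q) = 1/q
p = 1/28 ≈ 0.035714
p*(49 - 26) = (49 - 26)/28 = (1/28)*23 = 23/28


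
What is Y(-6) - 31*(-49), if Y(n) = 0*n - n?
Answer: 1525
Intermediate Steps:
Y(n) = -n (Y(n) = 0 - n = -n)
Y(-6) - 31*(-49) = -1*(-6) - 31*(-49) = 6 + 1519 = 1525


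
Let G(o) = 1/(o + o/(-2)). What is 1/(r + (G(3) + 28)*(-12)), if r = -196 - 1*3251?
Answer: -1/3791 ≈ -0.00026378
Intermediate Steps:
G(o) = 2/o (G(o) = 1/(o + o*(-½)) = 1/(o - o/2) = 1/(o/2) = 2/o)
r = -3447 (r = -196 - 3251 = -3447)
1/(r + (G(3) + 28)*(-12)) = 1/(-3447 + (2/3 + 28)*(-12)) = 1/(-3447 + (2*(⅓) + 28)*(-12)) = 1/(-3447 + (⅔ + 28)*(-12)) = 1/(-3447 + (86/3)*(-12)) = 1/(-3447 - 344) = 1/(-3791) = -1/3791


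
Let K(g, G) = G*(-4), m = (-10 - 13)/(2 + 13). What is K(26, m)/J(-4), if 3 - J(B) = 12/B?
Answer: 46/45 ≈ 1.0222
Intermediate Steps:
m = -23/15 ≈ -1.5333
K(g, G) = -4*G
J(B) = 3 - 12/B
K(26, m)/J(-4) = (-4*(-23/15))/(3 - 12/(-4)) = 92/(15*(3 - 12*(-¼))) = 92/(15*(3 + 3)) = (92/15)/6 = (92/15)*(⅙) = 46/45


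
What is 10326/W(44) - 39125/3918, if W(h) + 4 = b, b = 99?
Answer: 36740393/372210 ≈ 98.709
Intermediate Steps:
W(h) = 95 (W(h) = -4 + 99 = 95)
10326/W(44) - 39125/3918 = 10326/95 - 39125/3918 = 36740393/372210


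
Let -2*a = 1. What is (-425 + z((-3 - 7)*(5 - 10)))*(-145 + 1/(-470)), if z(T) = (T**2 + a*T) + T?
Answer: -14311710/47 ≈ -3.0450e+5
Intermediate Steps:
a = -1/2 (a = -1/2*1 = -1/2 ≈ -0.50000)
z(T) = T**2 + T/2 (z(T) = (T**2 - T/2) + T = T**2 + T/2)
(-425 + z((-3 - 7)*(5 - 10)))*(-145 + 1/(-470)) = (-425 + ((-3 - 7)*(5 - 10))*(1/2 + (-3 - 7)*(5 - 10)))*(-145 + 1/(-470)) = (-425 + (-10*(-5))*(1/2 - 10*(-5)))*(-145 - 1/470) = (-425 + 50*(1/2 + 50))*(-68151/470) = (-425 + 50*(101/2))*(-68151/470) = (-425 + 2525)*(-68151/470) = 2100*(-68151/470) = -14311710/47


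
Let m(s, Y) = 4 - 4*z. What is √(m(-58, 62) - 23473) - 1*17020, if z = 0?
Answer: -17020 + I*√23469 ≈ -17020.0 + 153.2*I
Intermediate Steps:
m(s, Y) = 4 (m(s, Y) = 4 - 4*0 = 4 + 0 = 4)
√(m(-58, 62) - 23473) - 1*17020 = √(4 - 23473) - 1*17020 = √(-23469) - 17020 = I*√23469 - 17020 = -17020 + I*√23469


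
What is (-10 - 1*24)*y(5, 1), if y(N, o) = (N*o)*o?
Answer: -170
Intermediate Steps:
y(N, o) = N*o²
(-10 - 1*24)*y(5, 1) = (-10 - 1*24)*(5*1²) = (-10 - 24)*(5*1) = -34*5 = -170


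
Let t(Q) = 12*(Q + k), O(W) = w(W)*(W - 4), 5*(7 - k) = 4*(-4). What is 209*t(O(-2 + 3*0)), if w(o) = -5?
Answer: 504108/5 ≈ 1.0082e+5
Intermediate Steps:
k = 51/5 (k = 7 - 4*(-4)/5 = 7 - ⅕*(-16) = 7 + 16/5 = 51/5 ≈ 10.200)
O(W) = 20 - 5*W (O(W) = -5*(W - 4) = -5*(-4 + W) = 20 - 5*W)
t(Q) = 612/5 + 12*Q (t(Q) = 12*(Q + 51/5) = 12*(51/5 + Q) = 612/5 + 12*Q)
209*t(O(-2 + 3*0)) = 209*(612/5 + 12*(20 - 5*(-2 + 3*0))) = 209*(612/5 + 12*(20 - 5*(-2 + 0))) = 209*(612/5 + 12*(20 - 5*(-2))) = 209*(612/5 + 12*(20 + 10)) = 209*(612/5 + 12*30) = 209*(612/5 + 360) = 209*(2412/5) = 504108/5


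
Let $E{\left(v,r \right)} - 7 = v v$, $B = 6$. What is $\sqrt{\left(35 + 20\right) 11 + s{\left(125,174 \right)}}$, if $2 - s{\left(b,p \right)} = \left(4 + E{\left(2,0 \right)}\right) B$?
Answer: $\sqrt{517} \approx 22.738$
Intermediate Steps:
$E{\left(v,r \right)} = 7 + v^{2}$ ($E{\left(v,r \right)} = 7 + v v = 7 + v^{2}$)
$s{\left(b,p \right)} = -88$ ($s{\left(b,p \right)} = 2 - \left(4 + \left(7 + 2^{2}\right)\right) 6 = 2 - \left(4 + \left(7 + 4\right)\right) 6 = 2 - \left(4 + 11\right) 6 = 2 - 15 \cdot 6 = 2 - 90 = -88$)
$\sqrt{\left(35 + 20\right) 11 + s{\left(125,174 \right)}} = \sqrt{\left(35 + 20\right) 11 - 88} = \sqrt{55 \cdot 11 - 88} = \sqrt{605 - 88} = \sqrt{517}$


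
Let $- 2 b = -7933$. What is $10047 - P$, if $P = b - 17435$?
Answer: $\frac{47031}{2} \approx 23516.0$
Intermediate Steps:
$b = \frac{7933}{2}$ ($b = \left(- \frac{1}{2}\right) \left(-7933\right) = \frac{7933}{2} \approx 3966.5$)
$P = - \frac{26937}{2}$ ($P = \frac{7933}{2} - 17435 = - \frac{26937}{2} \approx -13469.0$)
$10047 - P = 10047 - - \frac{26937}{2} = 10047 + \frac{26937}{2} = \frac{47031}{2}$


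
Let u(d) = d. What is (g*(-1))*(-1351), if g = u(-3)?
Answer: -4053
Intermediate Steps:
g = -3
(g*(-1))*(-1351) = -3*(-1)*(-1351) = 3*(-1351) = -4053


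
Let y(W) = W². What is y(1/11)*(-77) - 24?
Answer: -271/11 ≈ -24.636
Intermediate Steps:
y(1/11)*(-77) - 24 = (1/11)²*(-77) - 24 = (1/121)*(-77) - 24 = -7/11 - 24 = -271/11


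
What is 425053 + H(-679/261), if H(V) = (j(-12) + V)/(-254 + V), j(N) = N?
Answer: 28467078380/66973 ≈ 4.2505e+5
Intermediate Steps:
H(V) = (-12 + V)/(-254 + V)
425053 + H(-679/261) = 425053 + (-12 - 679/261)/(-254 - 679/261) = 425053 - 3811/261/(-66973/261) = 425053 - 261/66973*(-3811/261) = 425053 + 3811/66973 = 28467078380/66973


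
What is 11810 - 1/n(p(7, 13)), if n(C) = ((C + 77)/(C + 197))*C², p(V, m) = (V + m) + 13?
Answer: 141471967/11979 ≈ 11810.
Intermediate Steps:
p(V, m) = 13 + V + m
n(C) = C²*(77 + C)/(197 + C) (n(C) = ((77 + C)/(197 + C))*C² = C²*(77 + C)/(197 + C))
11810 - 1/n(p(7, 13)) = 11810 - 1/((13 + 7 + 13)²*(77 + (13 + 7 + 13))/(197 + (13 + 7 + 13))) = 11810 - 1/(33²*(77 + 33)/(197 + 33)) = 11810 - 1/(1089*110/230) = 11810 - 1/(1089*(1/230)*110) = 11810 - 1/11979/23 = 11810 - 1*23/11979 = 11810 - 23/11979 = 141471967/11979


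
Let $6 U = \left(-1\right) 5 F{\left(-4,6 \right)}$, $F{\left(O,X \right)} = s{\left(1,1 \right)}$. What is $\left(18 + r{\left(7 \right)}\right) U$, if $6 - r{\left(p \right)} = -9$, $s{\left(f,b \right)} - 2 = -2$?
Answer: $0$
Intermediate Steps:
$s{\left(f,b \right)} = 0$ ($s{\left(f,b \right)} = 2 - 2 = 0$)
$F{\left(O,X \right)} = 0$
$r{\left(p \right)} = 15$ ($r{\left(p \right)} = 6 - -9 = 6 + 9 = 15$)
$U = 0$ ($U = \frac{\left(-1\right) 5 \cdot 0}{6} = \frac{\left(-5\right) 0}{6} = \frac{1}{6} \cdot 0 = 0$)
$\left(18 + r{\left(7 \right)}\right) U = \left(18 + 15\right) 0 = 33 \cdot 0 = 0$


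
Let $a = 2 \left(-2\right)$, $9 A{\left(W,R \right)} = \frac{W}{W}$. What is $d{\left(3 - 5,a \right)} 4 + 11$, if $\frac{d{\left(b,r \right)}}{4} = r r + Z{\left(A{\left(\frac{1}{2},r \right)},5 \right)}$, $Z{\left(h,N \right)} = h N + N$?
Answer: $\frac{3203}{9} \approx 355.89$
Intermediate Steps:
$A{\left(W,R \right)} = \frac{1}{9}$ ($A{\left(W,R \right)} = \frac{W \frac{1}{W}}{9} = \frac{1}{9} \cdot 1 = \frac{1}{9}$)
$a = -4$
$Z{\left(h,N \right)} = N + N h$ ($Z{\left(h,N \right)} = N h + N = N + N h$)
$d{\left(b,r \right)} = \frac{200}{9} + 4 r^{2}$ ($d{\left(b,r \right)} = 4 \left(r r + 5 \left(1 + \frac{1}{9}\right)\right) = 4 \left(r^{2} + 5 \cdot \frac{10}{9}\right) = 4 \left(r^{2} + \frac{50}{9}\right) = 4 \left(\frac{50}{9} + r^{2}\right) = \frac{200}{9} + 4 r^{2}$)
$d{\left(3 - 5,a \right)} 4 + 11 = \left(\frac{200}{9} + 4 \left(-4\right)^{2}\right) 4 + 11 = \left(\frac{200}{9} + 4 \cdot 16\right) 4 + 11 = \left(\frac{200}{9} + 64\right) 4 + 11 = \frac{776}{9} \cdot 4 + 11 = \frac{3104}{9} + 11 = \frac{3203}{9}$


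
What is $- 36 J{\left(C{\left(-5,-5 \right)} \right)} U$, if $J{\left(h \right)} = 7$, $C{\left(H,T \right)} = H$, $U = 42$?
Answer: $-10584$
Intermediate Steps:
$- 36 J{\left(C{\left(-5,-5 \right)} \right)} U = \left(-36\right) 7 \cdot 42 = \left(-252\right) 42 = -10584$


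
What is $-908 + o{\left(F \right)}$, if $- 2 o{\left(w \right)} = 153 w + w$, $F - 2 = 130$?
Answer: $-11072$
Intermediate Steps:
$F = 132$ ($F = 2 + 130 = 132$)
$o{\left(w \right)} = - 77 w$ ($o{\left(w \right)} = - \frac{153 w + w}{2} = - \frac{154 w}{2} = - 77 w$)
$-908 + o{\left(F \right)} = -908 - 10164 = -11072$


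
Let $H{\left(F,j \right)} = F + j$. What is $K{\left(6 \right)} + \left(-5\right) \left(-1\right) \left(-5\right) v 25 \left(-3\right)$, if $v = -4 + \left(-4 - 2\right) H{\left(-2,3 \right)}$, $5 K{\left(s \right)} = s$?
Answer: $- \frac{93744}{5} \approx -18749.0$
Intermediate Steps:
$K{\left(s \right)} = \frac{s}{5}$
$v = -10$ ($v = -4 + \left(-4 - 2\right) \left(-2 + 3\right) = -4 - 6 = -10$)
$K{\left(6 \right)} + \left(-5\right) \left(-1\right) \left(-5\right) v 25 \left(-3\right) = \frac{1}{5} \cdot 6 + \left(-5\right) \left(-1\right) \left(-5\right) \left(-10\right) 25 \left(-3\right) = \frac{6}{5} + 5 \left(-5\right) \left(-10\right) \left(-75\right) = \frac{6}{5} + \left(-25\right) \left(-10\right) \left(-75\right) = \frac{6}{5} + 250 \left(-75\right) = \frac{6}{5} - 18750 = - \frac{93744}{5}$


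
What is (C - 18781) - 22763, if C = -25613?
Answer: -67157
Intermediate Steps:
(C - 18781) - 22763 = (-25613 - 18781) - 22763 = -44394 - 22763 = -67157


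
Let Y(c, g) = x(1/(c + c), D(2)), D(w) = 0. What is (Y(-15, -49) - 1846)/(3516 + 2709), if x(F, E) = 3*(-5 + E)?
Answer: -1861/6225 ≈ -0.29896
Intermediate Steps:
x(F, E) = -15 + 3*E
Y(c, g) = -15 (Y(c, g) = -15 + 3*0 = -15 + 0 = -15)
(Y(-15, -49) - 1846)/(3516 + 2709) = (-15 - 1846)/(3516 + 2709) = -1861/6225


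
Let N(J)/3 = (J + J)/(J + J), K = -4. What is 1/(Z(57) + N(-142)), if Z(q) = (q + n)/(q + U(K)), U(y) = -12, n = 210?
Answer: 15/134 ≈ 0.11194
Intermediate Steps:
Z(q) = (210 + q)/(-12 + q) (Z(q) = (q + 210)/(q - 12) = (210 + q)/(-12 + q))
N(J) = 3 (N(J) = 3*((J + J)/(J + J)) = 3*((2*J)/((2*J))) = 3*((2*J)*(1/(2*J))) = 3*1 = 3)
1/(Z(57) + N(-142)) = 1/((210 + 57)/(-12 + 57) + 3) = 1/(267/45 + 3) = 1/((1/45)*267 + 3) = 1/(89/15 + 3) = 1/(134/15) = 15/134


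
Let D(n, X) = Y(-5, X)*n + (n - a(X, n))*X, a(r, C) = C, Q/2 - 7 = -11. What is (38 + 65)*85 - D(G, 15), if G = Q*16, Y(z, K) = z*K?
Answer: -845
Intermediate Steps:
Q = -8 (Q = 14 + 2*(-11) = 14 - 22 = -8)
Y(z, K) = K*z
G = -128 (G = -8*16 = -128)
D(n, X) = -5*X*n (D(n, X) = (X*(-5))*n + (n - n)*X = (-5*X)*n + 0*X = -5*X*n + 0 = -5*X*n)
(38 + 65)*85 - D(G, 15) = (38 + 65)*85 - (-5)*15*(-128) = 103*85 - 1*9600 = 8755 - 9600 = -845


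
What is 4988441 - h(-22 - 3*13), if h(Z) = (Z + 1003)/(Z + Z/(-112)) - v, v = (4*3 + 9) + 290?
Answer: 11259648432/2257 ≈ 4.9888e+6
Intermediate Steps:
v = 311 (v = (12 + 9) + 290 = 21 + 290 = 311)
h(Z) = -311 + 112*(1003 + Z)/(111*Z) (h(Z) = (Z + 1003)/(Z + Z/(-112)) - 1*311 = (1003 + Z)/(Z + Z*(-1/112)) - 311 = (1003 + Z)/(Z - Z/112) - 311 = (1003 + Z)/((111*Z/112)) - 311 = (1003 + Z)*(112/(111*Z)) - 311 = 112*(1003 + Z)/(111*Z) - 311 = -311 + 112*(1003 + Z)/(111*Z))
4988441 - h(-22 - 3*13) = 4988441 - (112336 - 34409*(-22 - 3*13))/(111*(-22 - 3*13)) = 4988441 - (112336 - 34409*(-22 - 39))/(111*(-22 - 39)) = 4988441 - (112336 - 34409*(-61))/(111*(-61)) = 4988441 - (-1)*(112336 + 2098949)/(111*61) = 4988441 - (-1)*2211285/(111*61) = 4988441 - 1*(-737095/2257) = 4988441 + 737095/2257 = 11259648432/2257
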